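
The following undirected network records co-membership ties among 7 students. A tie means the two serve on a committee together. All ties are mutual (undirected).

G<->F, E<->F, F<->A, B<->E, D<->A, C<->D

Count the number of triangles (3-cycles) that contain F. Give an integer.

0

F's neighbors are A, E, and G, but none of them are tied to each other, so no triangle contains F.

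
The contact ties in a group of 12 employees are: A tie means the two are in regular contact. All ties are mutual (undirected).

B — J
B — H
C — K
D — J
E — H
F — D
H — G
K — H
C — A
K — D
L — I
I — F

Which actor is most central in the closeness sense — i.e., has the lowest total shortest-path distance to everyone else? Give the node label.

K

Farness (sum of distances to all others) for each node — A:40, B:29, C:30, D:23, E:35, F:29, G:35, H:25, I:37, J:28, K:22, L:47.
The smallest farness is 22, for K, so K has the highest closeness.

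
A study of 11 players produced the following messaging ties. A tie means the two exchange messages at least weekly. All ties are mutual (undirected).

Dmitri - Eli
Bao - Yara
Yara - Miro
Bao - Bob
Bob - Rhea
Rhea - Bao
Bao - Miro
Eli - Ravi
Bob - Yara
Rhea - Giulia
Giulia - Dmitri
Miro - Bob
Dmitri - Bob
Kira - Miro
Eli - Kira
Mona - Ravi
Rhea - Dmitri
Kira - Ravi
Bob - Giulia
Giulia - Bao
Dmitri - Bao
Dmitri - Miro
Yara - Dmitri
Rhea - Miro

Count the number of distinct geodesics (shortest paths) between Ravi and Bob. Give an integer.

The shortest distance is 3. The length-3 paths are: Ravi–Kira–Miro–Bob; Ravi–Eli–Dmitri–Bob.
That gives 2 distinct shortest paths.

2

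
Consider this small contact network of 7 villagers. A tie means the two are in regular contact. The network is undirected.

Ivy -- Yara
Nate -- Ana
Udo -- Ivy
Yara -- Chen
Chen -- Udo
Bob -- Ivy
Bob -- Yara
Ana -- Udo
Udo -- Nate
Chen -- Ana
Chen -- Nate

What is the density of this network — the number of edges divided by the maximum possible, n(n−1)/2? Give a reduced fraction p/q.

11/21

There are 11 edges and 7 nodes, so the maximum possible is C(7,2) = 21.
Density = 11/21.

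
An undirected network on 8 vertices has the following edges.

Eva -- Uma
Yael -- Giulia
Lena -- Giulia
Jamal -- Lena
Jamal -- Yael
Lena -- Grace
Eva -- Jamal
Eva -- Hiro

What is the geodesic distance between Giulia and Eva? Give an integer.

3

One shortest route is Giulia – Yael – Jamal – Eva, which uses 3 edges, and at distance 2 from Giulia we only reach {Grace, Jamal}, which does not include Eva. So d(Giulia,Eva) = 3.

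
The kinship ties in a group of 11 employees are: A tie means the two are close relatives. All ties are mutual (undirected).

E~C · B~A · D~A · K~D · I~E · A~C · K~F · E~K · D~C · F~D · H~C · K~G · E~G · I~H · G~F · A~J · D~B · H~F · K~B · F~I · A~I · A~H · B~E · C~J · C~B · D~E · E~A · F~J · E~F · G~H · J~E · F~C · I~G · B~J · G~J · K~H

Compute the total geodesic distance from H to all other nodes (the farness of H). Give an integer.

Distances from H: A:1, B:2, C:1, D:2, E:2, F:1, G:1, I:1, J:2, K:1.
Sum = 1 + 2 + 1 + 2 + 2 + 1 + 1 + 1 + 2 + 1 = 14.

14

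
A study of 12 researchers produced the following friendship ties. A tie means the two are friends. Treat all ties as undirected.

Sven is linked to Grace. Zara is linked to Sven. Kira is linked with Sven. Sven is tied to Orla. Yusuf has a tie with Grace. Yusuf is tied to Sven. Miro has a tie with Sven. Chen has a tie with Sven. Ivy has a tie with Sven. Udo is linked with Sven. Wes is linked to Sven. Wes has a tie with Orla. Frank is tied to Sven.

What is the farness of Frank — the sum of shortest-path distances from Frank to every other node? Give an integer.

21

Distances from Frank: Chen:2, Grace:2, Ivy:2, Kira:2, Miro:2, Orla:2, Sven:1, Udo:2, Wes:2, Yusuf:2, Zara:2.
Sum = 2 + 2 + 2 + 2 + 2 + 2 + 1 + 2 + 2 + 2 + 2 = 21.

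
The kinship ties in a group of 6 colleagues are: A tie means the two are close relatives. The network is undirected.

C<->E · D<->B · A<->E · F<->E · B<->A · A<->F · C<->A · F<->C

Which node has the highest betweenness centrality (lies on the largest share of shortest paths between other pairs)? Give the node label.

A

Unnormalized betweenness of each node: A:6, B:4, C:0, D:0, E:0, F:0.
A has the largest value, 6, making it the main broker — the node through which the most shortest paths run.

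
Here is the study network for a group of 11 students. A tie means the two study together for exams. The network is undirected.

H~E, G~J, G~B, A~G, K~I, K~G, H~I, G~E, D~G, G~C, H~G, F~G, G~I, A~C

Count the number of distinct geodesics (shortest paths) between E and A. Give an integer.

The shortest distance is 2, and the only length-2 path is E–G–A. So there is exactly 1 shortest path.

1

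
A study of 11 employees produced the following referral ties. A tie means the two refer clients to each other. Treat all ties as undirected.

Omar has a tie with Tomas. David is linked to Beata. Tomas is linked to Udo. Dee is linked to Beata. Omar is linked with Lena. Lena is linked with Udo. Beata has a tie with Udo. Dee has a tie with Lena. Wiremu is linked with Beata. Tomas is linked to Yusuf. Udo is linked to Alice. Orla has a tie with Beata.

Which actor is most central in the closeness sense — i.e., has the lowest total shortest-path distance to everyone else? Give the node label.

Farness (sum of distances to all others) for each node — Alice:25, Beata:17, David:26, Dee:22, Lena:21, Omar:26, Orla:26, Tomas:21, Udo:16, Wiremu:26, Yusuf:30.
The smallest farness is 16, for Udo, so Udo has the highest closeness.

Udo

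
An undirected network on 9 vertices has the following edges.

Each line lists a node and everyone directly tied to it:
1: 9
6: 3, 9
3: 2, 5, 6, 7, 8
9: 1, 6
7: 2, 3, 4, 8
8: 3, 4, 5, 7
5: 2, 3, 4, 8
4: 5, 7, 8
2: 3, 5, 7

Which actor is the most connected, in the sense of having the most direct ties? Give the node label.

3

Degrees — 1:1, 2:3, 3:5, 4:3, 5:4, 6:2, 7:4, 8:4, 9:2.
The maximum is 5, attained only by 3.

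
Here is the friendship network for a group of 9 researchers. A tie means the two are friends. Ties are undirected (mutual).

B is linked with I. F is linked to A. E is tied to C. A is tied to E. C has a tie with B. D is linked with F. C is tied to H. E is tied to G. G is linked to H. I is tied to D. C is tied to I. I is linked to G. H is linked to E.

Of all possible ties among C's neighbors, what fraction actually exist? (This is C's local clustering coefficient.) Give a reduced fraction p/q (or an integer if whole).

1/3

C's neighbors: B, E, H, and I (k = 4).
Possible neighbor pairs: C(4,2) = 6. Edges among them: B–I, E–H → e = 2.
Clustering(C) = 2/6 = 1/3.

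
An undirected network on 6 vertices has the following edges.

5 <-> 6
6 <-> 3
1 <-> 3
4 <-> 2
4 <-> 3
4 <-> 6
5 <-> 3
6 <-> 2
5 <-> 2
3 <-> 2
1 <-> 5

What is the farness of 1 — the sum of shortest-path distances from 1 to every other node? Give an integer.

Distances from 1: 2:2, 3:1, 4:2, 5:1, 6:2.
Sum = 2 + 1 + 2 + 1 + 2 = 8.

8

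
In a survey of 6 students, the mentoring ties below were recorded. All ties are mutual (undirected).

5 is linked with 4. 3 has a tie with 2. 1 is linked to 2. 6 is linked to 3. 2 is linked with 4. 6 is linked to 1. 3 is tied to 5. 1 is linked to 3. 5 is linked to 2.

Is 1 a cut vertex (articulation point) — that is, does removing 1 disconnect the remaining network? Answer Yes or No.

Even without 1, every remaining node can still reach every other (the residual graph is connected), so 1 is not a cut vertex.

No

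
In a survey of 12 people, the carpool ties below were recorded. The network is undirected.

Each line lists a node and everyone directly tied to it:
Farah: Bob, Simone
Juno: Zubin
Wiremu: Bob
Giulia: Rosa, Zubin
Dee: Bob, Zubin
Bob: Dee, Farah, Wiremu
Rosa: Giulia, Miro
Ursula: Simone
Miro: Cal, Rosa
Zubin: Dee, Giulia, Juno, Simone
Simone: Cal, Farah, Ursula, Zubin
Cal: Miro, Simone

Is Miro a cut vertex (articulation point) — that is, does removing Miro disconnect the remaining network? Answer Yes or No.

Even without Miro, every remaining node can still reach every other (the residual graph is connected), so Miro is not a cut vertex.

No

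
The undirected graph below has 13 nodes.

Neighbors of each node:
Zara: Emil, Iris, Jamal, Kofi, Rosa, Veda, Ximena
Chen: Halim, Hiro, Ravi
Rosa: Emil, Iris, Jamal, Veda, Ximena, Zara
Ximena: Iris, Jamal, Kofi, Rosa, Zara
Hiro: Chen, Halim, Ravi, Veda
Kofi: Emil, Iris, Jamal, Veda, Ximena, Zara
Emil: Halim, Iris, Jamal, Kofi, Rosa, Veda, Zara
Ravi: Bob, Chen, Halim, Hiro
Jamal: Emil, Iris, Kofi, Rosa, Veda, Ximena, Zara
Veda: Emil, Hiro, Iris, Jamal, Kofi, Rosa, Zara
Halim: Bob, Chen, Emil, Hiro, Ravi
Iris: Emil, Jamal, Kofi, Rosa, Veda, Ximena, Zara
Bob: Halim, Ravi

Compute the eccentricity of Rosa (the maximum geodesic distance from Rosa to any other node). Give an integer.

Distances from Rosa: Bob:3, Chen:3, Emil:1, Halim:2, Hiro:2, Iris:1, Jamal:1, Kofi:2, Ravi:3, Veda:1, Ximena:1, Zara:1.
The largest is 3 (to Chen, Bob, and Ravi), so the eccentricity of Rosa is 3.

3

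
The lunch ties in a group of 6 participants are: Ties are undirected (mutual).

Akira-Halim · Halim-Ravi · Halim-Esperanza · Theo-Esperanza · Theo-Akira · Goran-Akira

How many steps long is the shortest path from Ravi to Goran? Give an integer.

3

One shortest route is Ravi – Halim – Akira – Goran, which uses 3 edges, and at distance 2 from Ravi we only reach {Akira, Esperanza}, which does not include Goran. So d(Ravi,Goran) = 3.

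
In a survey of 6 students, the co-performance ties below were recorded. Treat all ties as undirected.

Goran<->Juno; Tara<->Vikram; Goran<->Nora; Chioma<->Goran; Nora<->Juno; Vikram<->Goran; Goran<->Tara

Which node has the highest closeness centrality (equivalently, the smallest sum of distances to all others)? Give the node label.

Goran

Farness (sum of distances to all others) for each node — Chioma:9, Goran:5, Juno:8, Nora:8, Tara:8, Vikram:8.
The smallest farness is 5, for Goran, so Goran has the highest closeness.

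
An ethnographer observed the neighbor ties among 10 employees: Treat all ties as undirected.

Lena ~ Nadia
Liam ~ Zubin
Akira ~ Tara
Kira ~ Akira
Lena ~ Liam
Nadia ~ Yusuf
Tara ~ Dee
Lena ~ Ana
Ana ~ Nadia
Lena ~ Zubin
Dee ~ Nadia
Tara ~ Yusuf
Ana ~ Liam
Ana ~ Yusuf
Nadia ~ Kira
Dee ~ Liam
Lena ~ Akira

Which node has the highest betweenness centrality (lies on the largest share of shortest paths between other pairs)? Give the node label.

Lena

Unnormalized betweenness of each node: Akira:15/4, Ana:11/4, Dee:31/12, Kira:1/2, Lena:8, Liam:10/3, Nadia:85/12, Tara:5/2, Yusuf:3/2, Zubin:0.
Lena has the largest value, 8, making it the main broker — the node through which the most shortest paths run.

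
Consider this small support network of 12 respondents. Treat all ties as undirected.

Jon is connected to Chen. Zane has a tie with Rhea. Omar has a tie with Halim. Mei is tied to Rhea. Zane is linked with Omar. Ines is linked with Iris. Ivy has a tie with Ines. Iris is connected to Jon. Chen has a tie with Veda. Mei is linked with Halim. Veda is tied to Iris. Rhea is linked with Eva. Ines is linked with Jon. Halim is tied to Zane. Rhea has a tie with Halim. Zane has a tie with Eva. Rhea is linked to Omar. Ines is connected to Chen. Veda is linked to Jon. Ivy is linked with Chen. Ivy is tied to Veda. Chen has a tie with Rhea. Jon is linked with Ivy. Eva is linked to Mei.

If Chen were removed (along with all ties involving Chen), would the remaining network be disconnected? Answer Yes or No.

Yes

Removing Chen leaves {Eva, Halim, Mei, Omar, Rhea, and Zane} with no path to {Ines, Iris, Ivy, Jon, and Veda}, so the network splits into 2 components. Chen is a cut vertex.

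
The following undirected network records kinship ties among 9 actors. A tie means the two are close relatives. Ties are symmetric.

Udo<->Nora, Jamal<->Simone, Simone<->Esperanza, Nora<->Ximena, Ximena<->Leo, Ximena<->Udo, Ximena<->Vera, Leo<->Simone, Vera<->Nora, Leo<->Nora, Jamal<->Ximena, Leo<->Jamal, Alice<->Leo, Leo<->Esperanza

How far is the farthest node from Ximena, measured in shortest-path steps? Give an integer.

Distances from Ximena: Alice:2, Esperanza:2, Jamal:1, Leo:1, Nora:1, Simone:2, Udo:1, Vera:1.
The largest is 2 (to Simone, Alice, and Esperanza), so the eccentricity of Ximena is 2.

2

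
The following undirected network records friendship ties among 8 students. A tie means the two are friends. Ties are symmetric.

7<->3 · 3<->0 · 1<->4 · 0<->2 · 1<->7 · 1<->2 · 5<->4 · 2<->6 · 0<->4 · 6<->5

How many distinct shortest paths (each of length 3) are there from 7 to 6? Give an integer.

The shortest distance is 3, and the only length-3 path is 7–1–2–6. So there is exactly 1 shortest path.

1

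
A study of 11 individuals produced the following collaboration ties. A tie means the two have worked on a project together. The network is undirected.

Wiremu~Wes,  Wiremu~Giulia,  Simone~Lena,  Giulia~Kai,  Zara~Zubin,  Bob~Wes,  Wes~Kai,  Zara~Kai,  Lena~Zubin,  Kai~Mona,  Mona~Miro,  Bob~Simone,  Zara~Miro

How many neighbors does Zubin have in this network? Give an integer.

2

Zubin is directly tied to Lena and Zara. That is 2 neighbors, so the degree of Zubin is 2.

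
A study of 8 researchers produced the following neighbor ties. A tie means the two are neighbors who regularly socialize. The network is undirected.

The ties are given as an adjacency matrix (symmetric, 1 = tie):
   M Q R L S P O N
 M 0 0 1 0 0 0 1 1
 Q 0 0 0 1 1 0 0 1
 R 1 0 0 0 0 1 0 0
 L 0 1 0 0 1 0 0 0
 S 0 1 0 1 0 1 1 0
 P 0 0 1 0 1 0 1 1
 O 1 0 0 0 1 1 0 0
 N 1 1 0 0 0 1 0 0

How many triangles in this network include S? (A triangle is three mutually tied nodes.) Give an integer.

S's neighbors: L, O, P, and Q.
Neighbor pairs that are themselves tied: S–L–Q; S–O–P. Each forms one triangle with S, for 2 in total.

2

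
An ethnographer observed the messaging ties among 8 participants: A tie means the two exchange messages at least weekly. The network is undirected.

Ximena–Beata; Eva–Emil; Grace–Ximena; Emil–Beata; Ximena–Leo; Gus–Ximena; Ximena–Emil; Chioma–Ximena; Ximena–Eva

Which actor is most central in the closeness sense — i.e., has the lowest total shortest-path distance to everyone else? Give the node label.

Farness (sum of distances to all others) for each node — Beata:12, Chioma:13, Emil:11, Eva:12, Grace:13, Gus:13, Leo:13, Ximena:7.
The smallest farness is 7, for Ximena, so Ximena has the highest closeness.

Ximena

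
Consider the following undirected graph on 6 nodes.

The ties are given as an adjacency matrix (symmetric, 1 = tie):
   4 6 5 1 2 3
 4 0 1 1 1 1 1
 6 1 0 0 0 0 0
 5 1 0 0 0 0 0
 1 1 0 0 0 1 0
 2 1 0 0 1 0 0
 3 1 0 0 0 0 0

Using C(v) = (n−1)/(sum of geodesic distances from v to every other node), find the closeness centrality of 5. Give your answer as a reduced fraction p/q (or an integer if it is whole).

Distances from 5: 1:2, 2:2, 3:2, 4:1, 6:2. Sum = 9.
n = 6, so closeness = 5/9.

5/9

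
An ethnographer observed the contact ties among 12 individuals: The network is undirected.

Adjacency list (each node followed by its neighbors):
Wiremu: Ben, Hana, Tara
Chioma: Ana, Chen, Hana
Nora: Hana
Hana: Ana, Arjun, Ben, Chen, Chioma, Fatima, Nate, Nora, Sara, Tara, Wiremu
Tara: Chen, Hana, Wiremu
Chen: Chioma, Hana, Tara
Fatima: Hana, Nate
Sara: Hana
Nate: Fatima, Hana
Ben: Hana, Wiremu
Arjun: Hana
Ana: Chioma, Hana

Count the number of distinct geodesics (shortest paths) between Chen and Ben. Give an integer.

The shortest distance is 2, and the only length-2 path is Chen–Hana–Ben. So there is exactly 1 shortest path.

1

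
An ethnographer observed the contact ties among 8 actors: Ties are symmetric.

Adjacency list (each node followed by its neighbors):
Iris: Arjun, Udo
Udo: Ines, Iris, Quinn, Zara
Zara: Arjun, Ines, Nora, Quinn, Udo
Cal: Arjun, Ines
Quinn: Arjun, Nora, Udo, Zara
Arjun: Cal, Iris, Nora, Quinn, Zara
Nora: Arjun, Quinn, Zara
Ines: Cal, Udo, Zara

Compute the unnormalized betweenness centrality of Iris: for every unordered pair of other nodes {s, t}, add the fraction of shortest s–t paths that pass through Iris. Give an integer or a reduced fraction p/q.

Pairs whose geodesics pass through Iris — Arjun–Udo: 1/3.
All other pairs contribute 0.
Summing the contributions gives betweenness(Iris) = 1/3.

1/3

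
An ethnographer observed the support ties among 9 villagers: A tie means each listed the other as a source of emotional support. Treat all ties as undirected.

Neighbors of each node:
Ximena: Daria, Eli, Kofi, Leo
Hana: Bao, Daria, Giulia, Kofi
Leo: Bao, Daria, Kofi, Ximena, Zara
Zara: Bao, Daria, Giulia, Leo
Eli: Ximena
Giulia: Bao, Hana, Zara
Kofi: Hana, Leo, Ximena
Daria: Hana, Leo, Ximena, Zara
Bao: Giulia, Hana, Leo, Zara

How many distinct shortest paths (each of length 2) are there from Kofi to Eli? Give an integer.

1

The shortest distance is 2, and the only length-2 path is Kofi–Ximena–Eli. So there is exactly 1 shortest path.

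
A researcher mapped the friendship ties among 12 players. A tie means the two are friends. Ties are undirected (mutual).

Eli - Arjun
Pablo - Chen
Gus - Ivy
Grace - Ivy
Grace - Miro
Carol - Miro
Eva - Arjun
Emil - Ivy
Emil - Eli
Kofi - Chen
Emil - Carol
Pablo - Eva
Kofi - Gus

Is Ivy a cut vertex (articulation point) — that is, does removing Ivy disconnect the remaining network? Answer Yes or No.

No

Even without Ivy, every remaining node can still reach every other (the residual graph is connected), so Ivy is not a cut vertex.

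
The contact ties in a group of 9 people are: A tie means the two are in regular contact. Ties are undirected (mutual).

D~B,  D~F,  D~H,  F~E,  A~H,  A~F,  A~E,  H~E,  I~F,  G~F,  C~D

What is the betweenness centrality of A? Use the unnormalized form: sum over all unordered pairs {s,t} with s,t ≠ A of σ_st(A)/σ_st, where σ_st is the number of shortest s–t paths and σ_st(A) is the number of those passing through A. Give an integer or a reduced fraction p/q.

1

Pairs whose geodesics pass through A — F–H: 1/3; I–H: 1/3; H–G: 1/3.
All other pairs contribute 0.
Summing the contributions gives betweenness(A) = 1.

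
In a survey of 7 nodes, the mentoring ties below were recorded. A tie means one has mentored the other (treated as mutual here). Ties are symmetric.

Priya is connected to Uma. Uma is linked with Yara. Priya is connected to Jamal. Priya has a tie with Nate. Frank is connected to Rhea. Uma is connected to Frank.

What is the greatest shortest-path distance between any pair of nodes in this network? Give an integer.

Eccentricity of each node (its greatest distance to any other): Frank:3, Jamal:4, Nate:4, Priya:3, Rhea:4, Uma:2, Yara:3.
The maximum eccentricity is 4, realized for instance by the pair Nate–Rhea via Nate – Priya – Uma – Frank – Rhea. So the diameter is 4.

4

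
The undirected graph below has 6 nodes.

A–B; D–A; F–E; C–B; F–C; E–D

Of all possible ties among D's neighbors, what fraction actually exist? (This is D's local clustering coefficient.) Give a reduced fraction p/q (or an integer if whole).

D's neighbors: A and E (k = 2).
Possible neighbor pairs: C(2,2) = 1. Edges among them: none → e = 0.
Clustering(D) = 0/1.

0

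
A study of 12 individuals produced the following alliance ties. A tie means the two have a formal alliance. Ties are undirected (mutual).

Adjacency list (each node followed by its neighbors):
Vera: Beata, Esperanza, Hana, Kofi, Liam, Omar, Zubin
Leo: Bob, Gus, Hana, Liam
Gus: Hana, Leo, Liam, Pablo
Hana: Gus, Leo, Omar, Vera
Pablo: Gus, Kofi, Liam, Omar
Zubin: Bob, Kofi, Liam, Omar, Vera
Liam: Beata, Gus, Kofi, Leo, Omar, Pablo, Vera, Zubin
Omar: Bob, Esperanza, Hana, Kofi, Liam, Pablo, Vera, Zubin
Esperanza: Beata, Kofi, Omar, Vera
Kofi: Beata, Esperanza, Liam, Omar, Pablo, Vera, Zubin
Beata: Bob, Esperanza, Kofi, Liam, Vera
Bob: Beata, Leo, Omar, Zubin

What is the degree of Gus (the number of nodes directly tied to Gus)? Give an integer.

Gus is directly tied to Hana, Leo, Liam, and Pablo. That is 4 neighbors, so the degree of Gus is 4.

4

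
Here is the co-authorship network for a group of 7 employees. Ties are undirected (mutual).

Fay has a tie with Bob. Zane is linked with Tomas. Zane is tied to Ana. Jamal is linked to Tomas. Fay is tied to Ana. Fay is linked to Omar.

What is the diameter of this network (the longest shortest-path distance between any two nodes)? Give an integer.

5

Eccentricity of each node (its greatest distance to any other): Ana:3, Bob:5, Fay:4, Jamal:5, Omar:5, Tomas:4, Zane:3.
The maximum eccentricity is 5, realized for instance by the pair Jamal–Bob via Jamal – Tomas – Zane – Ana – Fay – Bob. So the diameter is 5.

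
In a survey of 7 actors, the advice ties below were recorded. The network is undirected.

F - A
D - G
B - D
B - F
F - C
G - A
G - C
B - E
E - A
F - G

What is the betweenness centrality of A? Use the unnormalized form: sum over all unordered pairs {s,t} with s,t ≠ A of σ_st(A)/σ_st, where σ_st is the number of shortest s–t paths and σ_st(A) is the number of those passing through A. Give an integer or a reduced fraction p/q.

Pairs whose geodesics pass through A — E–F: 1/2; E–C: 2/3; E–G: 1.
All other pairs contribute 0.
Summing the contributions gives betweenness(A) = 13/6.

13/6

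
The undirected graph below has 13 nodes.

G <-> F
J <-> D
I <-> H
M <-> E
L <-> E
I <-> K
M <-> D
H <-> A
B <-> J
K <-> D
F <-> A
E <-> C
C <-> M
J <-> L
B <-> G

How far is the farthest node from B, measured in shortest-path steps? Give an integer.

Distances from B: A:3, C:4, D:2, E:3, F:2, G:1, H:4, I:4, J:1, K:3, L:2, M:3.
The largest is 4 (to H, C, and I), so the eccentricity of B is 4.

4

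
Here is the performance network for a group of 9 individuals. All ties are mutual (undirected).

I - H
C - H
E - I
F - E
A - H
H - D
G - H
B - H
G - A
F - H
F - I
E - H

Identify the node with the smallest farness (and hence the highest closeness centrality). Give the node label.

Farness (sum of distances to all others) for each node — A:14, B:15, C:15, D:15, E:13, F:13, G:14, H:8, I:13.
The smallest farness is 8, for H, so H has the highest closeness.

H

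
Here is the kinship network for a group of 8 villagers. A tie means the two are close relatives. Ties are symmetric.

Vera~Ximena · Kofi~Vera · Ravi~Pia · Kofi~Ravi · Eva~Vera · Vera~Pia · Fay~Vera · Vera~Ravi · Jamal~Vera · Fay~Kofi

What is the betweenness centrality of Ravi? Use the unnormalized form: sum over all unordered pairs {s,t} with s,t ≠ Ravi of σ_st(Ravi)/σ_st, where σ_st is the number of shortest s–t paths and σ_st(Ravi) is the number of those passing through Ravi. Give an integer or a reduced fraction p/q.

Pairs whose geodesics pass through Ravi — Kofi–Pia: 1/2.
All other pairs contribute 0.
Summing the contributions gives betweenness(Ravi) = 1/2.

1/2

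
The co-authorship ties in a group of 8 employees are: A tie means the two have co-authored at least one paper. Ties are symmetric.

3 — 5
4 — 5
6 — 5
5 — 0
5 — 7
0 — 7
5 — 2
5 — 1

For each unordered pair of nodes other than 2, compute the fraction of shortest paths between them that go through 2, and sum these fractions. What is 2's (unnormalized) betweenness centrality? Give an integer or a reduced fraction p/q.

No shortest path between any pair of other nodes passes through 2.
Summing the contributions gives betweenness(2) = 0.

0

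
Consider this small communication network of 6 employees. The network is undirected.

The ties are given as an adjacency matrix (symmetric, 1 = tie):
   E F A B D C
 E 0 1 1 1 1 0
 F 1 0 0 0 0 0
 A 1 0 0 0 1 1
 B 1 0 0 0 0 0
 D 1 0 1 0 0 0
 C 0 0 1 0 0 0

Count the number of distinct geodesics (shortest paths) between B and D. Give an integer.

1

The shortest distance is 2, and the only length-2 path is B–E–D. So there is exactly 1 shortest path.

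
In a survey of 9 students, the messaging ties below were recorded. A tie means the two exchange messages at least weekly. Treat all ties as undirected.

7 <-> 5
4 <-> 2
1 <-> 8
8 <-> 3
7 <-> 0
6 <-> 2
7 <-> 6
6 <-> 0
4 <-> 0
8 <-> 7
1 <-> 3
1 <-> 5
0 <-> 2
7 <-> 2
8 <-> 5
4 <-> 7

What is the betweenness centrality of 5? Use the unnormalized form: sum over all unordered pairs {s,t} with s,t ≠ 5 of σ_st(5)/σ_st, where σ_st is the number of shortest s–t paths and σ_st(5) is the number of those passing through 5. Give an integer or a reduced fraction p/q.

Pairs whose geodesics pass through 5 — 1–7: 1/2; 1–4: 1/2; 1–6: 1/2; 1–0: 1/2; 1–2: 1/2.
All other pairs contribute 0.
Summing the contributions gives betweenness(5) = 5/2.

5/2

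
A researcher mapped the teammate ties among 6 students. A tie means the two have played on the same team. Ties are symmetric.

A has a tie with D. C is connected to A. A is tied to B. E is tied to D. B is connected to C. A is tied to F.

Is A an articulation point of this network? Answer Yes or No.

Removing A leaves {F} with no path to {D and E}, so the network splits into 3 components. A is a cut vertex.

Yes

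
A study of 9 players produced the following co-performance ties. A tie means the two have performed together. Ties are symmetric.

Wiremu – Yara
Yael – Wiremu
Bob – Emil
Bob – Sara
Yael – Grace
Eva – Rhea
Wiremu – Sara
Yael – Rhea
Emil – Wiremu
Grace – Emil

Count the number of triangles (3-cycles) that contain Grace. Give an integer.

0

Grace's neighbors are Emil and Yael, but none of them are tied to each other, so no triangle contains Grace.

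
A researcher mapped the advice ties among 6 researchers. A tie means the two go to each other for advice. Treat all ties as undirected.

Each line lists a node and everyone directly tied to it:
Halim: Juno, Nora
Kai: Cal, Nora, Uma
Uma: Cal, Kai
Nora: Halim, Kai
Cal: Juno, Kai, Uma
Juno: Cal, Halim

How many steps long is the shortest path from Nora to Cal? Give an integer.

2

One shortest route is Nora – Kai – Cal, which uses 2 edges, and Nora and Cal are not directly tied, so nothing shorter exists. So d(Nora,Cal) = 2.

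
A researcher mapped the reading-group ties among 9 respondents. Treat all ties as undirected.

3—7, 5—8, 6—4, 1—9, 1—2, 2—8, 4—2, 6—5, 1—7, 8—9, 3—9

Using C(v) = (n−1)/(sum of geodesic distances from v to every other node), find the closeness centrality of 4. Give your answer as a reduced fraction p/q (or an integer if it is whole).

4/9

Distances from 4: 1:2, 2:1, 3:4, 5:2, 6:1, 7:3, 8:2, 9:3. Sum = 18.
n = 9, so closeness = 8/18 = 4/9.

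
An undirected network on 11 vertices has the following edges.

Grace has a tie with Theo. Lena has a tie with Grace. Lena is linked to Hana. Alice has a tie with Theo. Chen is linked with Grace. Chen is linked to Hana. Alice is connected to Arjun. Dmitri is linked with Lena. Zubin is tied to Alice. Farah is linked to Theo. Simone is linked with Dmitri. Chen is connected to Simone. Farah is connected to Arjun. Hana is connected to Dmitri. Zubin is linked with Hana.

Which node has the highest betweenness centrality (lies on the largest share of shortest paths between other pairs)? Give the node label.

Unnormalized betweenness of each node: Alice:37/4, Arjun:5/4, Chen:41/6, Dmitri:31/12, Farah:23/12, Grace:77/6, Hana:21/2, Lena:53/12, Simone:1/2, Theo:49/4, Zubin:23/3.
Grace has the largest value, 77/6, making it the main broker — the node through which the most shortest paths run.

Grace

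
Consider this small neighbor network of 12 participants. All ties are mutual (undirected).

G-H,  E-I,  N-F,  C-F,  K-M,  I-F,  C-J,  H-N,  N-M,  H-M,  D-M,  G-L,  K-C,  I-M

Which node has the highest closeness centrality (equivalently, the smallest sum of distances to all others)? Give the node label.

M

Farness (sum of distances to all others) for each node — C:27, D:29, E:33, F:23, G:31, H:23, I:23, J:37, K:24, L:41, M:19, N:22.
The smallest farness is 19, for M, so M has the highest closeness.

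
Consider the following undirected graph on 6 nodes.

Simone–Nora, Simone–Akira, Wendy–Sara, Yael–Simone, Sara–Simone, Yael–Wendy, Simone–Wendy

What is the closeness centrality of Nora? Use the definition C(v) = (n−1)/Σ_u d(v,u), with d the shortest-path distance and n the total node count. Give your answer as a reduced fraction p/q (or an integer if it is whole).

5/9

Distances from Nora: Akira:2, Sara:2, Simone:1, Wendy:2, Yael:2. Sum = 9.
n = 6, so closeness = 5/9.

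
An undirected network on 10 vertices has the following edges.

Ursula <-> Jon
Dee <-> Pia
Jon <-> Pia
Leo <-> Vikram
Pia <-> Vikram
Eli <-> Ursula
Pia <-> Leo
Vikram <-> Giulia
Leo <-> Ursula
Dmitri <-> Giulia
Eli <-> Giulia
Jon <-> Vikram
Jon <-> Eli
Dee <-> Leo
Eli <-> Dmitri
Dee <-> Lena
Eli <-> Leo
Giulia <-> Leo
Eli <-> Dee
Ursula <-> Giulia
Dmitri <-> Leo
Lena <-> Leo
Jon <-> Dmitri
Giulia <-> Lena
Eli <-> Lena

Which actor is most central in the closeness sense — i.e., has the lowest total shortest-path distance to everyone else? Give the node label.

Farness (sum of distances to all others) for each node — Dee:14, Dmitri:14, Eli:11, Giulia:12, Jon:13, Lena:14, Leo:10, Pia:14, Ursula:14, Vikram:14.
The smallest farness is 10, for Leo, so Leo has the highest closeness.

Leo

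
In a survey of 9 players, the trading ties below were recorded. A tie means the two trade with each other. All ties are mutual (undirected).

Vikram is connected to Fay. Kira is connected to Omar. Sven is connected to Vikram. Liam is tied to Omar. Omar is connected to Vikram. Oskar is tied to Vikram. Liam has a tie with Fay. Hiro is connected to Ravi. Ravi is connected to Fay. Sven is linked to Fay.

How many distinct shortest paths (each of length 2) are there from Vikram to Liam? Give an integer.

The shortest distance is 2. The length-2 paths are: Vikram–Omar–Liam; Vikram–Fay–Liam.
That gives 2 distinct shortest paths.

2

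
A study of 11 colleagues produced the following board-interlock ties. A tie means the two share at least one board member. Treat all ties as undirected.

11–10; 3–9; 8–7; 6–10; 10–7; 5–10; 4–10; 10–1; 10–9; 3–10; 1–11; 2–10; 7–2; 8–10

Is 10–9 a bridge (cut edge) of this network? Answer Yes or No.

No

Even without that edge, 10 still reaches 9 via 10 – 3 – 9, so the network stays connected. Not a bridge.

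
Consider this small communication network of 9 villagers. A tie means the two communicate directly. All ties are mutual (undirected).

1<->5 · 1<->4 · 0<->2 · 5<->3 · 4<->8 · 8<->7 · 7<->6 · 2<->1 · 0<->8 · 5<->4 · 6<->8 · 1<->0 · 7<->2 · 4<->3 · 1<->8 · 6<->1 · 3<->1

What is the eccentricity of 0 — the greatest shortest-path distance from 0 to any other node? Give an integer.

Distances from 0: 1:1, 2:1, 3:2, 4:2, 5:2, 6:2, 7:2, 8:1.
The largest is 2 (to 7, 4, 6, 5, and 3), so the eccentricity of 0 is 2.

2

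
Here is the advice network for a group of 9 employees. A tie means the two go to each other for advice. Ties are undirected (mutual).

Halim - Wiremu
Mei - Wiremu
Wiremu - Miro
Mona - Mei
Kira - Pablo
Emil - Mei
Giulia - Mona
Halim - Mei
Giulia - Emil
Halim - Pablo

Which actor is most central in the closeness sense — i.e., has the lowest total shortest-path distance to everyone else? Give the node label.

Mei

Farness (sum of distances to all others) for each node — Emil:18, Giulia:23, Halim:14, Kira:26, Mei:13, Miro:22, Mona:18, Pablo:19, Wiremu:15.
The smallest farness is 13, for Mei, so Mei has the highest closeness.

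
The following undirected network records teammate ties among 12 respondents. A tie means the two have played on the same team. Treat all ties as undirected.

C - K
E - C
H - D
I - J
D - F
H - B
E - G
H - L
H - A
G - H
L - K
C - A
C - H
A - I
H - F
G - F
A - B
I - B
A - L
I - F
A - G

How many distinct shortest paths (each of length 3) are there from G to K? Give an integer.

5

The shortest distance is 3. The length-3 paths are: G–A–L–K; G–H–L–K; G–A–C–K; G–E–C–K; G–H–C–K.
That gives 5 distinct shortest paths.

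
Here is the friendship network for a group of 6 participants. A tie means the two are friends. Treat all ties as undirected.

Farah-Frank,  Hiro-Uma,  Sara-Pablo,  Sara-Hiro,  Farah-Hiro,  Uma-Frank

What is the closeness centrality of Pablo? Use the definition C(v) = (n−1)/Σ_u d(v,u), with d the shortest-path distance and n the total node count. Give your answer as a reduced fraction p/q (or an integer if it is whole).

5/13

Distances from Pablo: Farah:3, Frank:4, Hiro:2, Sara:1, Uma:3. Sum = 13.
n = 6, so closeness = 5/13.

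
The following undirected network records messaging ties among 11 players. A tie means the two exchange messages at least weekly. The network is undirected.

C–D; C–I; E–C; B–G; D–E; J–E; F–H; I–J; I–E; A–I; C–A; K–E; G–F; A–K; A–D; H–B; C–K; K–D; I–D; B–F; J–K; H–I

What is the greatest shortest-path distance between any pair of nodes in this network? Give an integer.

Eccentricity of each node (its greatest distance to any other): A:4, B:4, C:4, D:4, E:4, F:4, G:5, H:3, I:3, J:4, K:5.
The maximum eccentricity is 5, realized for instance by the pair G–K via G – F – H – I – E – K. So the diameter is 5.

5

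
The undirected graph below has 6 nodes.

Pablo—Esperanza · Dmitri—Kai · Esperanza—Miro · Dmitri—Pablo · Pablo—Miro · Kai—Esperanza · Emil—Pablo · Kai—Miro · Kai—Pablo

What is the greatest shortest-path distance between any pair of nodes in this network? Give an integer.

Eccentricity of each node (its greatest distance to any other): Dmitri:2, Emil:2, Esperanza:2, Kai:2, Miro:2, Pablo:1.
The maximum eccentricity is 2, realized for instance by the pair Kai–Emil via Kai – Pablo – Emil. So the diameter is 2.

2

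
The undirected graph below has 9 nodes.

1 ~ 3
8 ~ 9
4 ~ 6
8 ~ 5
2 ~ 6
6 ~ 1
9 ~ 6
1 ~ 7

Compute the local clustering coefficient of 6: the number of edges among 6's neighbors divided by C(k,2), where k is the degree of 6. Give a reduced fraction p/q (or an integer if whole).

6's neighbors: 1, 2, 4, and 9 (k = 4).
Possible neighbor pairs: C(4,2) = 6. Edges among them: none → e = 0.
Clustering(6) = 0/6 = 0.

0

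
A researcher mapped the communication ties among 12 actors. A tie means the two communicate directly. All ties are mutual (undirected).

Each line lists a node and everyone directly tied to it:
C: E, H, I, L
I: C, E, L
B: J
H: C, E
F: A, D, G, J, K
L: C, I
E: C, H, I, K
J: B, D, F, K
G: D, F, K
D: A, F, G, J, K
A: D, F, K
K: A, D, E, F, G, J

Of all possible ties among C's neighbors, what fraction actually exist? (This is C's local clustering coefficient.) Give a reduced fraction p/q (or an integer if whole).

1/2

C's neighbors: E, H, I, and L (k = 4).
Possible neighbor pairs: C(4,2) = 6. Edges among them: E–H, E–I, I–L → e = 3.
Clustering(C) = 3/6 = 1/2.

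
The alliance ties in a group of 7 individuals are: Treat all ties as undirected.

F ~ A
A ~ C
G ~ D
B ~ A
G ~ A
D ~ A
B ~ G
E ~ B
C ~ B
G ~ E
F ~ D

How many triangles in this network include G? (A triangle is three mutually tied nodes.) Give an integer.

3

G's neighbors: A, B, D, and E.
Neighbor pairs that are themselves tied: G–A–B; G–A–D; G–B–E. Each forms one triangle with G, for 3 in total.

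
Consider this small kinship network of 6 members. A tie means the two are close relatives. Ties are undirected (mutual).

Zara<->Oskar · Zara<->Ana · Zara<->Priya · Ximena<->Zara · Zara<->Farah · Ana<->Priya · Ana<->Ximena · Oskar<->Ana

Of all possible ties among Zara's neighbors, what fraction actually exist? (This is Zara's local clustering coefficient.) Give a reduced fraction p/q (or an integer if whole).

Zara's neighbors: Ana, Farah, Oskar, Priya, and Ximena (k = 5).
Possible neighbor pairs: C(5,2) = 10. Edges among them: Ana–Oskar, Ana–Priya, Ana–Ximena → e = 3.
Clustering(Zara) = 3/10.

3/10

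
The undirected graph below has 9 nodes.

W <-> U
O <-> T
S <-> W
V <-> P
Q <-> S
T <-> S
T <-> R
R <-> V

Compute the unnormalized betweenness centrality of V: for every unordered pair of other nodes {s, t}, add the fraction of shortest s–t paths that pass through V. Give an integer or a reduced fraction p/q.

Pairs whose geodesics pass through V — Q–P: 1; R–P: 1; P–W: 1; P–O: 1; P–U: 1; P–T: 1; P–S: 1.
All other pairs contribute 0.
Summing the contributions gives betweenness(V) = 7.

7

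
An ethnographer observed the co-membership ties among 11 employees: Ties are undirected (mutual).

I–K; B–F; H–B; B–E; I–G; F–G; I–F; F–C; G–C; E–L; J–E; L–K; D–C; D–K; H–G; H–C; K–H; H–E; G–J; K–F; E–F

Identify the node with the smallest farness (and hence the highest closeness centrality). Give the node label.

F

Farness (sum of distances to all others) for each node — B:18, C:17, D:21, E:16, F:14, G:16, H:15, I:17, J:20, K:16, L:20.
The smallest farness is 14, for F, so F has the highest closeness.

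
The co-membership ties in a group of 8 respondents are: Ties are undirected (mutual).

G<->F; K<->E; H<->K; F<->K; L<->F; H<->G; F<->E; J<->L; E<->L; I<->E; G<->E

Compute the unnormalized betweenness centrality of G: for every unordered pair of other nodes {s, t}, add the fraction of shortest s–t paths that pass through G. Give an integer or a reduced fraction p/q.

5/2

Pairs whose geodesics pass through G — F–H: 1/2; J–H: 2/4; I–H: 1/2; L–H: 2/4; E–H: 1/2.
All other pairs contribute 0.
Summing the contributions gives betweenness(G) = 5/2.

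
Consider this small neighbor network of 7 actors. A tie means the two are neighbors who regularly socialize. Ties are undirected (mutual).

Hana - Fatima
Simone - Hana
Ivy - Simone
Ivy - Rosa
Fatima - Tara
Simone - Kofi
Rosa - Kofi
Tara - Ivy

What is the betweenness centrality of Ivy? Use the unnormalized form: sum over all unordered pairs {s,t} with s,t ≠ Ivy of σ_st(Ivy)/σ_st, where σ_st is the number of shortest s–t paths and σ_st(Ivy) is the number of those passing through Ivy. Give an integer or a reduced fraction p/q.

Pairs whose geodesics pass through Ivy — Tara–Simone: 1; Tara–Kofi: 2/2; Tara–Rosa: 1; Fatima–Rosa: 1; Hana–Rosa: 1/2; Simone–Rosa: 1/2.
All other pairs contribute 0.
Summing the contributions gives betweenness(Ivy) = 5.

5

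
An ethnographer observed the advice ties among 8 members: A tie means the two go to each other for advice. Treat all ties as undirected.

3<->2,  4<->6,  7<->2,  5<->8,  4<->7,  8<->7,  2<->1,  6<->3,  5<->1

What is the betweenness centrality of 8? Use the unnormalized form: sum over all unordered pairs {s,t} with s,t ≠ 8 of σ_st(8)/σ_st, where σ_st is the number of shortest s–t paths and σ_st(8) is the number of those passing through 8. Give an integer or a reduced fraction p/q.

5/2

Pairs whose geodesics pass through 8 — 7–5: 1; 4–5: 1; 6–5: 1/2.
All other pairs contribute 0.
Summing the contributions gives betweenness(8) = 5/2.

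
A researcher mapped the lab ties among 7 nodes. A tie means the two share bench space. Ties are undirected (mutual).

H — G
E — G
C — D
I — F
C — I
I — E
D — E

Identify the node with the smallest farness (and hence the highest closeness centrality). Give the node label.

E

Farness (sum of distances to all others) for each node — C:13, D:12, E:9, F:15, G:12, H:17, I:10.
The smallest farness is 9, for E, so E has the highest closeness.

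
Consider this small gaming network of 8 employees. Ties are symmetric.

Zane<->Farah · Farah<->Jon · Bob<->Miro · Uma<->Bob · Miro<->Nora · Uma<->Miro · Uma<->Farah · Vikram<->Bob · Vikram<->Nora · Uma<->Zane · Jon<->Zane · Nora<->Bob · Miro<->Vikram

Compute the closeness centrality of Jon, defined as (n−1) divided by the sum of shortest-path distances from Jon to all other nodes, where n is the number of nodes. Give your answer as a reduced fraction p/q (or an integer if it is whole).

7/18

Distances from Jon: Bob:3, Farah:1, Miro:3, Nora:4, Uma:2, Vikram:4, Zane:1. Sum = 18.
n = 8, so closeness = 7/18.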